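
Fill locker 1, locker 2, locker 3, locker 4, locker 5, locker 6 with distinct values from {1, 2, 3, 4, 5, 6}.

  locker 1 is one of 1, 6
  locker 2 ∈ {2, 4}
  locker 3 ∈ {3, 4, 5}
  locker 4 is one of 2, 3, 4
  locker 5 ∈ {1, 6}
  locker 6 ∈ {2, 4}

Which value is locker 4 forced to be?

3

The 6 variables together cover exactly {1, 2, 3, 4, 5, 6} — 6 values for 6 variables — and 5 appears only in locker 3's list, so locker 3 = 5.
The 5 still-open variables draw from only 5 values {1, 2, 3, 4, 6}, so each is used; only locker 4 can be 3, hence locker 4 = 3.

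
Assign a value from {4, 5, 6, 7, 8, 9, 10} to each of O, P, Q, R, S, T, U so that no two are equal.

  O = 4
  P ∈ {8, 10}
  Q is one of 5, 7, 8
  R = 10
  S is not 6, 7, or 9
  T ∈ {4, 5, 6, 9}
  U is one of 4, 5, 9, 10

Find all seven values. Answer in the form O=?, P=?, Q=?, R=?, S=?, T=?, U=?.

O=4, P=8, Q=7, R=10, S=5, T=6, U=9

O has just one choice, so O = 4. Eliminate 4 elsewhere: S, T, U.
That leaves R = 10. Remove 10 from P, S, U.
P must be 8 (only option left). Remove 8 from Q, S.
S has just one choice, so S = 5. So Q, T, U can't be 5.
U has just one choice, so U = 9. So T can't be 9.
That leaves Q = 7.
That leaves T = 6.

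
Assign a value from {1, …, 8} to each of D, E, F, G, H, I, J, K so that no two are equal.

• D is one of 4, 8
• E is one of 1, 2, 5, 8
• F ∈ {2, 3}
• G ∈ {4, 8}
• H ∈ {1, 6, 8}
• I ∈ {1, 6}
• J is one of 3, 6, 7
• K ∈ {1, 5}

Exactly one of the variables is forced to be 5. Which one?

K

The 8 variables together cover exactly {1, 2, 3, 4, 5, 6, 7, 8} — 8 values for 8 variables — and 7 appears only in J's list, so J = 7.
The 7 still-open variables together cover exactly {1, 2, 3, 4, 5, 6, 8} — 7 values for 7 variables — and 3 appears only in F's list, so F = 3.
The 6 still-open variables draw from only 6 values {1, 2, 4, 5, 6, 8}, so each is used; only E can be 2, hence E = 2.
Among the 5 still-open variables, 5 fits only K (and all 5 values in {1, 4, 5, 6, 8} must be used), so K = 5.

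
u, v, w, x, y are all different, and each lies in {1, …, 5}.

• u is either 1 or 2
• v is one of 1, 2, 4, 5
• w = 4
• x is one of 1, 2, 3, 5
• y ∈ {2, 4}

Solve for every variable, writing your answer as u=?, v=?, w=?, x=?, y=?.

w's domain is down to {4}, so w = 4. Eliminate 4 elsewhere: v, y.
y must be 2 (only option left). Strike 2 from u, v, x.
u must be 1 (only option left). Strike 1 from v, x.
That leaves v = 5. Remove 5 from x.
x has just one choice, so x = 3.

u=1, v=5, w=4, x=3, y=2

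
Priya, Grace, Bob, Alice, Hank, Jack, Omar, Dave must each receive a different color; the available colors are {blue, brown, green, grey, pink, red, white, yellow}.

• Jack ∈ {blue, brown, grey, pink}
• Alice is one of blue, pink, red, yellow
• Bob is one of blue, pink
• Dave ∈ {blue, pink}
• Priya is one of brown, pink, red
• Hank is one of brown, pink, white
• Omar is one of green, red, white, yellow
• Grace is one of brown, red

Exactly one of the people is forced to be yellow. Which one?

The 8 variables together cover exactly {blue, brown, green, grey, pink, red, white, yellow} — 8 values for 8 variables — and green appears only in Omar's list, so Omar = green.
The 7 still-open variables together cover exactly {blue, brown, grey, pink, red, white, yellow} — 7 values for 7 variables — and grey appears only in Jack's list, so Jack = grey.
The 6 still-open variables together cover exactly {blue, brown, pink, red, white, yellow} — 6 values for 6 variables — and white appears only in Hank's list, so Hank = white.
The 5 still-open variables together cover exactly {blue, brown, pink, red, yellow} — 5 values for 5 variables — and yellow appears only in Alice's list, so Alice = yellow.

Alice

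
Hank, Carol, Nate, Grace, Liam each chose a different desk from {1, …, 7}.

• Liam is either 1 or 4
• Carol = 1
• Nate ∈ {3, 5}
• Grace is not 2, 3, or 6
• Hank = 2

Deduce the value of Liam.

4

Hank must be 2 (only option left).
That leaves Carol = 1. Remove 1 from Grace, Liam.
So Liam = 4.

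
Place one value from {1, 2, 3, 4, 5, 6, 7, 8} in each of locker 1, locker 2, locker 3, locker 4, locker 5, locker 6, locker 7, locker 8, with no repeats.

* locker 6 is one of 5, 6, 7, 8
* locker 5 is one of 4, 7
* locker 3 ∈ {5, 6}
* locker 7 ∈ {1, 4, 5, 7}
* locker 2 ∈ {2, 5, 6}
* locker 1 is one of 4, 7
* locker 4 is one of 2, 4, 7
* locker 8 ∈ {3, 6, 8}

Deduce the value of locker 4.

2

The 8 variables draw from only 8 values {1, 2, 3, 4, 5, 6, 7, 8}, so each is used; only locker 7 can be 1, hence locker 7 = 1.
The 7 still-open variables together cover exactly {2, 3, 4, 5, 6, 7, 8} — 7 values for 7 variables — and 3 appears only in locker 8's list, so locker 8 = 3.
The 6 still-open variables draw from only 6 values {2, 4, 5, 6, 7, 8}, so each is used; only locker 6 can be 8, hence locker 6 = 8.
The 2 variables locker 1 and locker 5 are confined to {4, 7}, which locks those values in; drop them from locker 4.
So locker 4 = 2.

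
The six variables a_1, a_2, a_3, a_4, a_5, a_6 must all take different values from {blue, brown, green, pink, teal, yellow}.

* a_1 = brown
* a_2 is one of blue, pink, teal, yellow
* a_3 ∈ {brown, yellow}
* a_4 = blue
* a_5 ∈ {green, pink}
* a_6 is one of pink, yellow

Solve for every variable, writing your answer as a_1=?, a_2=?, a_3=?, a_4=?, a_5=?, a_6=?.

a_1's domain is down to {brown}, so a_1 = brown. Strike brown from a_3.
a_3's domain is down to {yellow}, so a_3 = yellow. Remove yellow from a_2, a_6.
a_4 must be blue (only option left). So a_2 can't be blue.
That leaves a_6 = pink. Remove pink from a_2, a_5.
a_2 must be teal (only option left).
a_5 has just one choice, so a_5 = green.

a_1=brown, a_2=teal, a_3=yellow, a_4=blue, a_5=green, a_6=pink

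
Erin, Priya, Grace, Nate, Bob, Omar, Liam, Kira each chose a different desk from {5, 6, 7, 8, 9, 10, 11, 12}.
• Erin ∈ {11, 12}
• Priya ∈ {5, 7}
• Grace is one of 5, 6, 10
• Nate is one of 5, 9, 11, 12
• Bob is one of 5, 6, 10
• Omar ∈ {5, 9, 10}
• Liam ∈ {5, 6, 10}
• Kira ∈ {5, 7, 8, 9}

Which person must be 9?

The 8 variables together cover exactly {5, 6, 7, 8, 9, 10, 11, 12} — 8 values for 8 variables — and 8 appears only in Kira's list, so Kira = 8.
Among the 7 still-open variables, 7 fits only Priya (and all 7 values in {5, 6, 7, 9, 10, 11, 12} must be used), so Priya = 7.
Grace, Bob, Liam share exactly the 3 values {5, 6, 10}; by pigeonhole those values go to them, so strike 5, 6, 10 from Nate, Omar.
So 9 goes to Omar.

Omar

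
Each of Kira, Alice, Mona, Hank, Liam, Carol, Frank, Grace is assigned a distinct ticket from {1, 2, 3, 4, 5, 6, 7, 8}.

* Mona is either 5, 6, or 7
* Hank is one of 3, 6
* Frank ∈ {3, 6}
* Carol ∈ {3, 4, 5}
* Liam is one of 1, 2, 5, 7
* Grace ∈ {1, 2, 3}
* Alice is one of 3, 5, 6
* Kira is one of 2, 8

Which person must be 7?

The 8 variables draw from only 8 values {1, 2, 3, 4, 5, 6, 7, 8}, so each is used; only Carol can be 4, hence Carol = 4.
The 7 still-open variables together cover exactly {1, 2, 3, 5, 6, 7, 8} — 7 values for 7 variables — and 8 appears only in Kira's list, so Kira = 8.
The 2 variables Hank and Frank are confined to {3, 6}, which locks those values in; drop them from Alice, Mona, Grace.
Alice has just one choice, so Alice = 5. Remove 5 from Mona, Liam.
So 7 goes to Mona.

Mona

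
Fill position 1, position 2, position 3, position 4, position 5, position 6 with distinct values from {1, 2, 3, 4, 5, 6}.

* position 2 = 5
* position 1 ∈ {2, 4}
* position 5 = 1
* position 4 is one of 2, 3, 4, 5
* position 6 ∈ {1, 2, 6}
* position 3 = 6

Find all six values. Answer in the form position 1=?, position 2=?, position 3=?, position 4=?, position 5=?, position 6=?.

position 1=4, position 2=5, position 3=6, position 4=3, position 5=1, position 6=2

position 2's domain is down to {5}, so position 2 = 5. So position 4 can't be 5.
position 3's domain is down to {6}, so position 3 = 6. Eliminate 6 elsewhere: position 6.
That leaves position 5 = 1. So position 6 can't be 1.
position 6 must be 2 (only option left). Strike 2 from position 1, position 4.
position 1 must be 4 (only option left). Strike 4 from position 4.
position 4 has just one choice, so position 4 = 3.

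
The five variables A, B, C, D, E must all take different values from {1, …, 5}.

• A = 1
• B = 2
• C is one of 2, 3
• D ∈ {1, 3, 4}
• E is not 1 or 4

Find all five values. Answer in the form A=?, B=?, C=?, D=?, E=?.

A=1, B=2, C=3, D=4, E=5

A has just one choice, so A = 1. Strike 1 from D.
That leaves B = 2. Remove 2 from C, E.
C must be 3 (only option left). So D, E can't be 3.
D must be 4 (only option left).
E has just one choice, so E = 5.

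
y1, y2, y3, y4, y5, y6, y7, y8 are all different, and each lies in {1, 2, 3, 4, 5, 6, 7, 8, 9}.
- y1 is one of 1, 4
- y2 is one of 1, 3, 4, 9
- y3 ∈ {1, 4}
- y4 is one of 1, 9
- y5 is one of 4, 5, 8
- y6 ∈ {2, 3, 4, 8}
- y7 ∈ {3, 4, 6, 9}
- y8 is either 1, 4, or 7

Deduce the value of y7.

y1 and y3 between them cover only {1, 4} — a naked pair. Remove those values from y2, y4, y5, y6, y7, y8.
y4 must be 9 (only option left). Eliminate 9 elsewhere: y2, y7.
That leaves y8 = 7.
y2's domain is down to {3}, so y2 = 3. Eliminate 3 elsewhere: y6, y7.
So y7 = 6.

6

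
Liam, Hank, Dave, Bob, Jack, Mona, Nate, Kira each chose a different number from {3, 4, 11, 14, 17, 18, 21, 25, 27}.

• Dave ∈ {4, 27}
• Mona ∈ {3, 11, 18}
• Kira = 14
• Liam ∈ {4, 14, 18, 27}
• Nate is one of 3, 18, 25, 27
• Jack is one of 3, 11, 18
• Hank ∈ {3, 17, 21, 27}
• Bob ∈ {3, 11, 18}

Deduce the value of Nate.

Kira's domain is down to {14}, so Kira = 14. Remove 14 from Liam.
The 3 variables Bob, Jack, Mona are confined to {3, 11, 18}, which locks those values in; drop them from Liam, Hank, Nate.
Liam and Dave between them cover only {4, 27} — a naked pair. Remove those values from Hank, Nate.
So Nate = 25.

25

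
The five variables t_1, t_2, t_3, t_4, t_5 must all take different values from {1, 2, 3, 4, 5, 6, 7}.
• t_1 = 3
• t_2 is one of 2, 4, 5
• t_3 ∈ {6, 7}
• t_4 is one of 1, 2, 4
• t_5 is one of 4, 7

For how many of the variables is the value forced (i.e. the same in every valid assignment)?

t_1 has just one choice, so t_1 = 3.
Determined: t_1=3. The other variables each still have more than one consistent value. That makes 1.

1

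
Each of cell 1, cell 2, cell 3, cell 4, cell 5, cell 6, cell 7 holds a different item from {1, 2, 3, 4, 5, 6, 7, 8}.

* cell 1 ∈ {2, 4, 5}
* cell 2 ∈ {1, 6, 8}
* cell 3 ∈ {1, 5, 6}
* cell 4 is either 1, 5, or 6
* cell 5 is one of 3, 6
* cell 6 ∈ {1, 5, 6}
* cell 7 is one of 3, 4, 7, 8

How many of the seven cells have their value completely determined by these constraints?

2

cell 3, cell 4, cell 6 share exactly the 3 values {1, 5, 6}; by pigeonhole those values go to them, so strike 1, 5, 6 from cell 1, cell 2, cell 5.
cell 2 must be 8 (only option left). Eliminate 8 elsewhere: cell 7.
cell 5 has just one choice, so cell 5 = 3. Eliminate 3 elsewhere: cell 7.
Determined: cell 2=8, cell 5=3. The other cells each still have more than one consistent value. That makes 2.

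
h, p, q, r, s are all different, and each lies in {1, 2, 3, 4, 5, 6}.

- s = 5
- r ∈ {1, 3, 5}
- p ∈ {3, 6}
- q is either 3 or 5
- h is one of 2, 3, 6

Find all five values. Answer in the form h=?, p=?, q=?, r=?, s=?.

h=2, p=6, q=3, r=1, s=5

s's domain is down to {5}, so s = 5. Remove 5 from q, r.
That leaves q = 3. Strike 3 from h, p, r.
r has just one choice, so r = 1.
That leaves p = 6. Strike 6 from h.
h has just one choice, so h = 2.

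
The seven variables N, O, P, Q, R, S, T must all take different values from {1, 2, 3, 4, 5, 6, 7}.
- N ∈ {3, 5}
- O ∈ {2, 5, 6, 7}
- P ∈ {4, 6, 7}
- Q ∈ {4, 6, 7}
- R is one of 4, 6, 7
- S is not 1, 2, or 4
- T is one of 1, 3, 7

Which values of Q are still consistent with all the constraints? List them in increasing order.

The 7 variables draw from only 7 values {1, 2, 3, 4, 5, 6, 7}, so each is used; only T can be 1, hence T = 1.
The 6 still-open variables together cover exactly {2, 3, 4, 5, 6, 7} — 6 values for 6 variables — and 2 appears only in O's list, so O = 2.
P, Q, R share exactly the 3 values {4, 6, 7}; by pigeonhole those values go to them, so strike 4, 6, 7 from S.
No further eliminations apply; Q can still be any of 4, 6, 7.

4, 6, 7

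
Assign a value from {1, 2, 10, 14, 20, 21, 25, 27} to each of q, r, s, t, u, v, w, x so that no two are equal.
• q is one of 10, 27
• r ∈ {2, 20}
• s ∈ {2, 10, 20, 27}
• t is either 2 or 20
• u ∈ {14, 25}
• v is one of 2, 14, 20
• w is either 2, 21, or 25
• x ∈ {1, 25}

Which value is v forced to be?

Among the 8 variables, 1 fits only x (and all 8 values in {1, 2, 10, 14, 20, 21, 25, 27} must be used), so x = 1.
Among the 7 still-open variables, 21 fits only w (and all 7 values in {2, 10, 14, 20, 21, 25, 27} must be used), so w = 21.
The 6 still-open variables draw from only 6 values {2, 10, 14, 20, 25, 27}, so each is used; only u can be 25, hence u = 25.
The 5 still-open variables draw from only 5 values {2, 10, 14, 20, 27}, so each is used; only v can be 14, hence v = 14.

14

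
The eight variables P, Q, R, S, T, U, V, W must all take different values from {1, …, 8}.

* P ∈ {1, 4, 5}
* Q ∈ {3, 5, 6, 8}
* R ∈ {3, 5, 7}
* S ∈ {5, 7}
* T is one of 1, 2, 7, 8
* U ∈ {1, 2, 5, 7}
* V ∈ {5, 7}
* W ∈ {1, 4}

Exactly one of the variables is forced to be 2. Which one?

The 8 variables draw from only 8 values {1, 2, 3, 4, 5, 6, 7, 8}, so each is used; only Q can be 6, hence Q = 6.
The 7 still-open variables draw from only 7 values {1, 2, 3, 4, 5, 7, 8}, so each is used; only R can be 3, hence R = 3.
The 6 still-open variables together cover exactly {1, 2, 4, 5, 7, 8} — 6 values for 6 variables — and 8 appears only in T's list, so T = 8.
The 5 still-open variables draw from only 5 values {1, 2, 4, 5, 7}, so each is used; only U can be 2, hence U = 2.

U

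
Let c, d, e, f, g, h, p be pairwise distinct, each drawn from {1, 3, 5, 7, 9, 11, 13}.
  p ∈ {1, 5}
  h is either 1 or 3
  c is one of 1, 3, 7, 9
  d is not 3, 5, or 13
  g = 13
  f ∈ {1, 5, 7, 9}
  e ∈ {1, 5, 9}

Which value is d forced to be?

g must be 13 (only option left).
The 6 still-open variables draw from only 6 values {1, 3, 5, 7, 9, 11}, so each is used; only d can be 11, hence d = 11.

11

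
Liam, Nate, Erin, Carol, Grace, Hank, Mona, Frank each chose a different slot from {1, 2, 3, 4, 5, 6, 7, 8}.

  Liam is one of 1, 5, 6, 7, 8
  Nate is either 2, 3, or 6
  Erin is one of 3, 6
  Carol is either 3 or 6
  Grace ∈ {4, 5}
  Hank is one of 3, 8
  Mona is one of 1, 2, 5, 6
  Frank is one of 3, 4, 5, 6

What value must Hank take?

The 8 variables draw from only 8 values {1, 2, 3, 4, 5, 6, 7, 8}, so each is used; only Liam can be 7, hence Liam = 7.
Among the 7 still-open variables, 1 fits only Mona (and all 7 values in {1, 2, 3, 4, 5, 6, 8} must be used), so Mona = 1.
Among the 6 still-open variables, 2 fits only Nate (and all 6 values in {2, 3, 4, 5, 6, 8} must be used), so Nate = 2.
The 5 still-open variables draw from only 5 values {3, 4, 5, 6, 8}, so each is used; only Hank can be 8, hence Hank = 8.

8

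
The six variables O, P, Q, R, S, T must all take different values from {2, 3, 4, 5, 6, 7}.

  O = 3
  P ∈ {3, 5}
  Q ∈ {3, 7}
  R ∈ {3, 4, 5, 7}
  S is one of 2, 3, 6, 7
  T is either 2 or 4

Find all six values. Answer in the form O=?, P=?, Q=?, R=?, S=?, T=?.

O must be 3 (only option left). Eliminate 3 elsewhere: P, Q, R, S.
P's domain is down to {5}, so P = 5. Eliminate 5 elsewhere: R.
Q has just one choice, so Q = 7. Remove 7 from R, S.
That leaves R = 4. Eliminate 4 elsewhere: T.
T has just one choice, so T = 2. Strike 2 from S.
S must be 6 (only option left).

O=3, P=5, Q=7, R=4, S=6, T=2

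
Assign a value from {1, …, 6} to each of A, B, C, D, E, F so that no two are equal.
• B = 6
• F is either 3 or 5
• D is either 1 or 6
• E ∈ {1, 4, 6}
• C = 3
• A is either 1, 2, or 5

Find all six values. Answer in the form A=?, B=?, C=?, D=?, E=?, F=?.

B has just one choice, so B = 6. Remove 6 from D, E.
That leaves C = 3. Eliminate 3 elsewhere: F.
D must be 1 (only option left). Eliminate 1 elsewhere: A, E.
E has just one choice, so E = 4.
F has just one choice, so F = 5. Strike 5 from A.
A's domain is down to {2}, so A = 2.

A=2, B=6, C=3, D=1, E=4, F=5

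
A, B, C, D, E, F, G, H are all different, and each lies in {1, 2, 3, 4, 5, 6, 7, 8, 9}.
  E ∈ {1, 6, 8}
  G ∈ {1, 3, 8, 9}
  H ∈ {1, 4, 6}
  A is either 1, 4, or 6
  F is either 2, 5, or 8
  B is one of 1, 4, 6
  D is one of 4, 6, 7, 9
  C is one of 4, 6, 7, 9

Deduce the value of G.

A, B, H between them cover only {1, 4, 6} — a naked triple. Remove those values from C, D, E, G.
E's domain is down to {8}, so E = 8. So F, G can't be 8.
C and D between them cover only {7, 9} — a naked pair. Remove those values from G.
So G = 3.

3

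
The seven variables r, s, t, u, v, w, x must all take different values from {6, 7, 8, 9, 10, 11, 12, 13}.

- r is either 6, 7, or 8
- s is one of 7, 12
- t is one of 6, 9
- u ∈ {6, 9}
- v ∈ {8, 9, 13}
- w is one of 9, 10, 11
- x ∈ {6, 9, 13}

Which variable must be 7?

t and u share exactly the 2 values {6, 9}; by pigeonhole those values go to them, so strike 6, 9 from r, v, w, x.
That leaves x = 13. So v can't be 13.
That leaves v = 8. Eliminate 8 elsewhere: r.
So 7 goes to r.

r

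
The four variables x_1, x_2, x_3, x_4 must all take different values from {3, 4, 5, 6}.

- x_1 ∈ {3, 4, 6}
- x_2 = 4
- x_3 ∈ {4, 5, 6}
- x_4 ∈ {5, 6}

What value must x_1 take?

x_2 must be 4 (only option left). Remove 4 from x_1, x_3.
The 3 still-open variables together cover exactly {3, 5, 6} — 3 values for 3 variables — and 3 appears only in x_1's list, so x_1 = 3.

3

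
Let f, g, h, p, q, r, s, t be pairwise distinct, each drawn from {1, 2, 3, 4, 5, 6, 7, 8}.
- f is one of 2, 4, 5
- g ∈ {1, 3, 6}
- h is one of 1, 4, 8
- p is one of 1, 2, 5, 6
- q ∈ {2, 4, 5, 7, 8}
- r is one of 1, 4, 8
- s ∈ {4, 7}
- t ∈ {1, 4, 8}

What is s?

7

The 8 variables together cover exactly {1, 2, 3, 4, 5, 6, 7, 8} — 8 values for 8 variables — and 3 appears only in g's list, so g = 3.
Among the 7 still-open variables, 6 fits only p (and all 7 values in {1, 2, 4, 5, 6, 7, 8} must be used), so p = 6.
h, r, t between them cover only {1, 4, 8} — a naked triple. Remove those values from f, q, s.
So s = 7.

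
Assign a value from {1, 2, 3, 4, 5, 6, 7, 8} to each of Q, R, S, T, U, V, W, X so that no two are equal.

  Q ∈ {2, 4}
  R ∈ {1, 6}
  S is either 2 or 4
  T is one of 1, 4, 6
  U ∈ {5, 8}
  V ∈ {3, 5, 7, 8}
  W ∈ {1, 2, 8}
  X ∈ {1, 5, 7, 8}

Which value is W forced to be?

8

Among the 8 variables, 3 fits only V (and all 8 values in {1, 2, 3, 4, 5, 6, 7, 8} must be used), so V = 3.
The 7 still-open variables draw from only 7 values {1, 2, 4, 5, 6, 7, 8}, so each is used; only X can be 7, hence X = 7.
The 6 still-open variables together cover exactly {1, 2, 4, 5, 6, 8} — 6 values for 6 variables — and 5 appears only in U's list, so U = 5.
Among the 5 still-open variables, 8 fits only W (and all 5 values in {1, 2, 4, 6, 8} must be used), so W = 8.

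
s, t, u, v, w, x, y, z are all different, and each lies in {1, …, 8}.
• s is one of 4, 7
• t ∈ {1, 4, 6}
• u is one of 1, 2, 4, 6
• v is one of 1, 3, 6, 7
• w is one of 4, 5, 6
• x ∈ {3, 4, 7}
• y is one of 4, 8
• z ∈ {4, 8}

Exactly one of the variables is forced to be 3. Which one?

The 8 variables draw from only 8 values {1, 2, 3, 4, 5, 6, 7, 8}, so each is used; only u can be 2, hence u = 2.
The 7 still-open variables draw from only 7 values {1, 3, 4, 5, 6, 7, 8}, so each is used; only w can be 5, hence w = 5.
y and z between them cover only {4, 8} — a naked pair. Remove those values from s, t, x.
s must be 7 (only option left). Eliminate 7 elsewhere: v, x.
So 3 goes to x.

x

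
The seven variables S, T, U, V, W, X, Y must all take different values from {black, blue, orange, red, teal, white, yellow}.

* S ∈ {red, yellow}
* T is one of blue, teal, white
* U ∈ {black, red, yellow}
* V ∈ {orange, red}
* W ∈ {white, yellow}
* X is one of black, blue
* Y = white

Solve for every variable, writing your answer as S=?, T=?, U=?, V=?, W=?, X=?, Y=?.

Y has just one choice, so Y = white. Remove white from T, W.
W's domain is down to {yellow}, so W = yellow. Strike yellow from S, U.
S's domain is down to {red}, so S = red. Eliminate red elsewhere: U, V.
U's domain is down to {black}, so U = black. Remove black from X.
V's domain is down to {orange}, so V = orange.
X must be blue (only option left). So T can't be blue.
That leaves T = teal.

S=red, T=teal, U=black, V=orange, W=yellow, X=blue, Y=white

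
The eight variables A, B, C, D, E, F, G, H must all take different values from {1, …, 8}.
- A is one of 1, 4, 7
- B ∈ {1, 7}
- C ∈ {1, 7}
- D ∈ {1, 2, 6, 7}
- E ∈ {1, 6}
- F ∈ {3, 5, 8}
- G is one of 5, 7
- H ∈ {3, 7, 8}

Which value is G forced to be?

The 8 variables together cover exactly {1, 2, 3, 4, 5, 6, 7, 8} — 8 values for 8 variables — and 2 appears only in D's list, so D = 2.
The 7 still-open variables draw from only 7 values {1, 3, 4, 5, 6, 7, 8}, so each is used; only A can be 4, hence A = 4.
Among the 6 still-open variables, 6 fits only E (and all 6 values in {1, 3, 5, 6, 7, 8} must be used), so E = 6.
B and C share exactly the 2 values {1, 7}; by pigeonhole those values go to them, so strike 1, 7 from G, H.
So G = 5.

5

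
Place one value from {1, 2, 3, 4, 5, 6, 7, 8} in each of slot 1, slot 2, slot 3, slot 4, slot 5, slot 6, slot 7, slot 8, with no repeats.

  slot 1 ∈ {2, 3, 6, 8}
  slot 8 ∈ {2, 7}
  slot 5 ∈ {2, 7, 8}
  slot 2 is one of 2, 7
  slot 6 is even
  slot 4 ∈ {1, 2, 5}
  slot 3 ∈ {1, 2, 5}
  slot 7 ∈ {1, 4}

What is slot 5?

Among the 8 variables, 3 fits only slot 1 (and all 8 values in {1, 2, 3, 4, 5, 6, 7, 8} must be used), so slot 1 = 3.
The 7 still-open variables draw from only 7 values {1, 2, 4, 5, 6, 7, 8}, so each is used; only slot 6 can be 6, hence slot 6 = 6.
The 6 still-open variables draw from only 6 values {1, 2, 4, 5, 7, 8}, so each is used; only slot 7 can be 4, hence slot 7 = 4.
The 5 still-open variables together cover exactly {1, 2, 5, 7, 8} — 5 values for 5 variables — and 8 appears only in slot 5's list, so slot 5 = 8.

8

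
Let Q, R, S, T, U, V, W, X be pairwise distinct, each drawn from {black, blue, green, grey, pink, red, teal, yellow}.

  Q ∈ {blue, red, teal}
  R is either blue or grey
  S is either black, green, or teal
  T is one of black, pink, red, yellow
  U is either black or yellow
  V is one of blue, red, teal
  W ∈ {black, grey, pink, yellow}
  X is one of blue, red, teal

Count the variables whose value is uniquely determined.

2

Among the 8 variables, green fits only S (and all 8 values in {black, blue, green, grey, pink, red, teal, yellow} must be used), so S = green.
Q, V, X between them cover only {blue, red, teal} — a naked triple. Remove those values from R, T.
R has just one choice, so R = grey. So W can't be grey.
Determined: R=grey, S=green. The other variables each still have more than one consistent value. That makes 2.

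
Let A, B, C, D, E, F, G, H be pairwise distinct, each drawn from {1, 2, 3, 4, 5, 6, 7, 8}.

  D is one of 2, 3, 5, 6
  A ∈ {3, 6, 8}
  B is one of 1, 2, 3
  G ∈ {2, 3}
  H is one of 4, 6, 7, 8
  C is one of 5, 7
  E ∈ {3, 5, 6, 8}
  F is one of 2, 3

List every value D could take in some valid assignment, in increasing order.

The 8 variables draw from only 8 values {1, 2, 3, 4, 5, 6, 7, 8}, so each is used; only B can be 1, hence B = 1.
The 7 still-open variables draw from only 7 values {2, 3, 4, 5, 6, 7, 8}, so each is used; only H can be 4, hence H = 4.
The 6 still-open variables draw from only 6 values {2, 3, 5, 6, 7, 8}, so each is used; only C can be 7, hence C = 7.
The 2 variables F and G are confined to {2, 3}, which locks those values in; drop them from A, D, E.
No further eliminations apply; D can still be any of 5, 6.

5, 6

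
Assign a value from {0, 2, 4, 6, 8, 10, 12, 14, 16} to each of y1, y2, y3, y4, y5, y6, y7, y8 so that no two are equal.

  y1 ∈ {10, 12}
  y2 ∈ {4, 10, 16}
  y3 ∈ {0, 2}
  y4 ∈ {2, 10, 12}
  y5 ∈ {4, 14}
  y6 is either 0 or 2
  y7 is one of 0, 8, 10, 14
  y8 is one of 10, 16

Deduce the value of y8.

16

The 8 variables together cover exactly {0, 2, 4, 8, 10, 12, 14, 16} — 8 values for 8 variables — and 8 appears only in y7's list, so y7 = 8.
Among the 7 still-open variables, 14 fits only y5 (and all 7 values in {0, 2, 4, 10, 12, 14, 16} must be used), so y5 = 14.
The 6 still-open variables draw from only 6 values {0, 2, 4, 10, 12, 16}, so each is used; only y2 can be 4, hence y2 = 4.
The 5 still-open variables draw from only 5 values {0, 2, 10, 12, 16}, so each is used; only y8 can be 16, hence y8 = 16.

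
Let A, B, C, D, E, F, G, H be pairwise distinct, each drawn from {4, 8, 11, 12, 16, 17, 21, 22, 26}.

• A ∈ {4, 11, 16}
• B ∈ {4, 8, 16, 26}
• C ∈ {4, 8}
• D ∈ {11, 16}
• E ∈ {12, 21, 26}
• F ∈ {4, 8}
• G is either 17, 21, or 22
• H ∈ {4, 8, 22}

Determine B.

26

C and F between them cover only {4, 8} — a naked pair. Remove those values from A, B, H.
That leaves H = 22. Remove 22 from G.
A and D between them cover only {11, 16} — a naked pair. Remove those values from B.
So B = 26.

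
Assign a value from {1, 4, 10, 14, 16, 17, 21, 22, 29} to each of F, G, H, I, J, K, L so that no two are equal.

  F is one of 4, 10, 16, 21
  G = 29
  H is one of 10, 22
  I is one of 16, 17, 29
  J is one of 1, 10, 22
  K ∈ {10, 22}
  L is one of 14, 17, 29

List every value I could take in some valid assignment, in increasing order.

16, 17

G has just one choice, so G = 29. Remove 29 from I, L.
H and K between them cover only {10, 22} — a naked pair. Remove those values from F, J.
That leaves J = 1.
No further eliminations apply; I can still be any of 16, 17.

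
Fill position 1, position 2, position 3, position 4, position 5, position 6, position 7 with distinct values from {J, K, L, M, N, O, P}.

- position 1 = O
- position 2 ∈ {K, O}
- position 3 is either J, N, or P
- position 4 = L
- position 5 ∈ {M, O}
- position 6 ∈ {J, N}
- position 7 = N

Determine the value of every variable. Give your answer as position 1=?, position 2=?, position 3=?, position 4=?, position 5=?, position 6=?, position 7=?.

position 1=O, position 2=K, position 3=P, position 4=L, position 5=M, position 6=J, position 7=N

position 1 has just one choice, so position 1 = O. So position 2, position 5 can't be O.
That leaves position 2 = K.
position 4 has just one choice, so position 4 = L.
That leaves position 5 = M.
position 7's domain is down to {N}, so position 7 = N. Strike N from position 3, position 6.
position 6 must be J (only option left). Strike J from position 3.
position 3 has just one choice, so position 3 = P.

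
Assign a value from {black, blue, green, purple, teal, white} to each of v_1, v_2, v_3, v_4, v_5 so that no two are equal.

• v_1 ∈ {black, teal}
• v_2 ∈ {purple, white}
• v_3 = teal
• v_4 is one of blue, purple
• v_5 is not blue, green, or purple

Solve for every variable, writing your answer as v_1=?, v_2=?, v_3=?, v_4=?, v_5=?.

v_1=black, v_2=purple, v_3=teal, v_4=blue, v_5=white

v_3 must be teal (only option left). Remove teal from v_1, v_5.
v_1's domain is down to {black}, so v_1 = black. Strike black from v_5.
v_5 must be white (only option left). Strike white from v_2.
That leaves v_2 = purple. So v_4 can't be purple.
v_4 must be blue (only option left).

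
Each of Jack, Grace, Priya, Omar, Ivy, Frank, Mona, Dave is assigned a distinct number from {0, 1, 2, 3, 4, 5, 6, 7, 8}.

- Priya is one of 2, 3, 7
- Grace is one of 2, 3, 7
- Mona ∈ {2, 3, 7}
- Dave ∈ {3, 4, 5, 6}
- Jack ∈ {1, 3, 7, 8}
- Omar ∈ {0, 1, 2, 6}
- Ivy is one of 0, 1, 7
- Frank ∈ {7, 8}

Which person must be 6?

The 3 variables Grace, Priya, Mona are confined to {2, 3, 7}, which locks those values in; drop them from Jack, Omar, Ivy, Frank, Dave.
Frank's domain is down to {8}, so Frank = 8. Strike 8 from Jack.
Jack must be 1 (only option left). Remove 1 from Omar, Ivy.
Ivy has just one choice, so Ivy = 0. Remove 0 from Omar.
So 6 goes to Omar.

Omar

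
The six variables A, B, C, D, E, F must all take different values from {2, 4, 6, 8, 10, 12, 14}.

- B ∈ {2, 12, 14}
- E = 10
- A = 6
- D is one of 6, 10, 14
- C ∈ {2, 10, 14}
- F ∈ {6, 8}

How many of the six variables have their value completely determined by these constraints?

A has just one choice, so A = 6. So D, F can't be 6.
E's domain is down to {10}, so E = 10. Eliminate 10 elsewhere: C, D.
F's domain is down to {8}, so F = 8.
That leaves D = 14. Strike 14 from B, C.
C must be 2 (only option left). So B can't be 2.
That leaves B = 12.
Every variable is fixed: A=6, B=12, C=2, D=14, E=10, F=8. That makes 6.

6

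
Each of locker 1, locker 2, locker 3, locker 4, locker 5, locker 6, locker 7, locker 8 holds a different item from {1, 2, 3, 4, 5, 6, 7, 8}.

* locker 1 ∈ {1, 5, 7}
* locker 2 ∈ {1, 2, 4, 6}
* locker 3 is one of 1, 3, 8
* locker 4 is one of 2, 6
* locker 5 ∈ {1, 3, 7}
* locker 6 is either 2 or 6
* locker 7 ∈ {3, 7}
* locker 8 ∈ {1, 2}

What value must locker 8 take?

The 8 variables draw from only 8 values {1, 2, 3, 4, 5, 6, 7, 8}, so each is used; only locker 2 can be 4, hence locker 2 = 4.
The 7 still-open variables draw from only 7 values {1, 2, 3, 5, 6, 7, 8}, so each is used; only locker 1 can be 5, hence locker 1 = 5.
The 6 still-open variables draw from only 6 values {1, 2, 3, 6, 7, 8}, so each is used; only locker 3 can be 8, hence locker 3 = 8.
locker 4 and locker 6 between them cover only {2, 6} — a naked pair. Remove those values from locker 8.
So locker 8 = 1.

1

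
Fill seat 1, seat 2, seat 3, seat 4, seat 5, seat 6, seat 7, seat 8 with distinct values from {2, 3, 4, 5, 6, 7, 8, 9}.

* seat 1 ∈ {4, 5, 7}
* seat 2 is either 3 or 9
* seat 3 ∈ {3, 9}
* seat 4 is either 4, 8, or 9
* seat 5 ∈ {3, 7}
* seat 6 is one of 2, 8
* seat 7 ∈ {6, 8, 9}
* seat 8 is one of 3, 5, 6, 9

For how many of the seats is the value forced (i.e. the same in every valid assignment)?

The 8 variables draw from only 8 values {2, 3, 4, 5, 6, 7, 8, 9}, so each is used; only seat 6 can be 2, hence seat 6 = 2.
seat 2 and seat 3 between them cover only {3, 9} — a naked pair. Remove those values from seat 4, seat 5, seat 7, seat 8.
seat 5 has just one choice, so seat 5 = 7. So seat 1 can't be 7.
Determined: seat 5=7, seat 6=2. The other seats each still have more than one consistent value. That makes 2.

2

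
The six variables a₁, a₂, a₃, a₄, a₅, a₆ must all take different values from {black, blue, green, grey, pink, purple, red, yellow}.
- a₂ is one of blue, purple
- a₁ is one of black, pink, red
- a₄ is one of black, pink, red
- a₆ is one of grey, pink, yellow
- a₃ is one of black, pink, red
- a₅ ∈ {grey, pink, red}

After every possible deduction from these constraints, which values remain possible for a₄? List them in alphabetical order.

black, pink, red

The 3 variables a₁, a₃, a₄ are confined to {black, pink, red}, which locks those values in; drop them from a₅, a₆.
a₅'s domain is down to {grey}, so a₅ = grey. So a₆ can't be grey.
a₆'s domain is down to {yellow}, so a₆ = yellow.
No further eliminations apply; a₄ can still be any of black, pink, red.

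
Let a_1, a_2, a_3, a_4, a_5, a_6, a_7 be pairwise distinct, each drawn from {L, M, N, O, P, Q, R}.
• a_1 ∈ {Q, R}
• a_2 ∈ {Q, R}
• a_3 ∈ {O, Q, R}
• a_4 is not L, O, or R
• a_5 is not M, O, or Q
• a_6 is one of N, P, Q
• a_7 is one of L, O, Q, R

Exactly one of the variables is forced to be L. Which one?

Among the 7 variables, M fits only a_4 (and all 7 values in {L, M, N, O, P, Q, R} must be used), so a_4 = M.
The 2 variables a_1 and a_2 are confined to {Q, R}, which locks those values in; drop them from a_3, a_5, a_6, a_7.
a_3 has just one choice, so a_3 = O. Remove O from a_7.
So L goes to a_7.

a_7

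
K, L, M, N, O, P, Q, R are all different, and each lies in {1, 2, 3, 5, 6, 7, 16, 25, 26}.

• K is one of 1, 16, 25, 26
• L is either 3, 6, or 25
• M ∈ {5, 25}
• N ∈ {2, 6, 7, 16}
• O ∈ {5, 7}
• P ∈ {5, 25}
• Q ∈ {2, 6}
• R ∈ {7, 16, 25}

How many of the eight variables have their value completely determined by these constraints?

3

M and P between them cover only {5, 25} — a naked pair. Remove those values from K, L, O, R.
O must be 7 (only option left). So N, R can't be 7.
R has just one choice, so R = 16. So K, N can't be 16.
N and Q between them cover only {2, 6} — a naked pair. Remove those values from L.
L's domain is down to {3}, so L = 3.
Determined: L=3, O=7, R=16. The other variables each still have more than one consistent value. That makes 3.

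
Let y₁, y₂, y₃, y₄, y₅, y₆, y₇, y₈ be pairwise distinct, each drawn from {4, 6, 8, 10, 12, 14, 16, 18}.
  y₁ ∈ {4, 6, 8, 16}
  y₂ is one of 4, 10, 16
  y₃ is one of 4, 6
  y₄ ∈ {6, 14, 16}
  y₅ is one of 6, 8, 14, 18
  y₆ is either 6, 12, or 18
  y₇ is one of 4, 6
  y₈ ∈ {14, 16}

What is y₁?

The 8 variables draw from only 8 values {4, 6, 8, 10, 12, 14, 16, 18}, so each is used; only y₂ can be 10, hence y₂ = 10.
Among the 7 still-open variables, 12 fits only y₆ (and all 7 values in {4, 6, 8, 12, 14, 16, 18} must be used), so y₆ = 12.
The 6 still-open variables together cover exactly {4, 6, 8, 14, 16, 18} — 6 values for 6 variables — and 18 appears only in y₅'s list, so y₅ = 18.
The 5 still-open variables together cover exactly {4, 6, 8, 14, 16} — 5 values for 5 variables — and 8 appears only in y₁'s list, so y₁ = 8.

8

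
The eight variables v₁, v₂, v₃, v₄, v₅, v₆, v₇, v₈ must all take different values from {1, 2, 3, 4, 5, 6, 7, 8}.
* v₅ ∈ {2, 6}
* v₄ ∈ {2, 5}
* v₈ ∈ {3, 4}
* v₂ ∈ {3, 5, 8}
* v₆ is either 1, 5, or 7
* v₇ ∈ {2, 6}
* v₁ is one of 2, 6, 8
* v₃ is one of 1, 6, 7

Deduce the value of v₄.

Among the 8 variables, 4 fits only v₈ (and all 8 values in {1, 2, 3, 4, 5, 6, 7, 8} must be used), so v₈ = 4.
The 7 still-open variables draw from only 7 values {1, 2, 3, 5, 6, 7, 8}, so each is used; only v₂ can be 3, hence v₂ = 3.
Among the 6 still-open variables, 8 fits only v₁ (and all 6 values in {1, 2, 5, 6, 7, 8} must be used), so v₁ = 8.
v₅ and v₇ share exactly the 2 values {2, 6}; by pigeonhole those values go to them, so strike 2, 6 from v₃, v₄.
So v₄ = 5.

5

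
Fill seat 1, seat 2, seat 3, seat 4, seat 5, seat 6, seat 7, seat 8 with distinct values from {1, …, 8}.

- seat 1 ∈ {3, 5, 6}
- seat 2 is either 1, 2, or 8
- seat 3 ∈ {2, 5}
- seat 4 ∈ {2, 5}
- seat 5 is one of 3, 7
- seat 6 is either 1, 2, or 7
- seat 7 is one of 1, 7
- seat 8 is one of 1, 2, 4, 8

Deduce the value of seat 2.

Among the 8 variables, 4 fits only seat 8 (and all 8 values in {1, 2, 3, 4, 5, 6, 7, 8} must be used), so seat 8 = 4.
The 7 still-open variables together cover exactly {1, 2, 3, 5, 6, 7, 8} — 7 values for 7 variables — and 6 appears only in seat 1's list, so seat 1 = 6.
The 6 still-open variables together cover exactly {1, 2, 3, 5, 7, 8} — 6 values for 6 variables — and 3 appears only in seat 5's list, so seat 5 = 3.
The 5 still-open variables draw from only 5 values {1, 2, 5, 7, 8}, so each is used; only seat 2 can be 8, hence seat 2 = 8.

8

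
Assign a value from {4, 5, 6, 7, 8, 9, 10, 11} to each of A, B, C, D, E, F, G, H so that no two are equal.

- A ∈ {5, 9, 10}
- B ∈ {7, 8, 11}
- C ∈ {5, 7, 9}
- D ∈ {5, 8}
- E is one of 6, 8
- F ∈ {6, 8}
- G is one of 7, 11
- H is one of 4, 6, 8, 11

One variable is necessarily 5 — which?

The 8 variables together cover exactly {4, 5, 6, 7, 8, 9, 10, 11} — 8 values for 8 variables — and 4 appears only in H's list, so H = 4.
The 7 still-open variables together cover exactly {5, 6, 7, 8, 9, 10, 11} — 7 values for 7 variables — and 10 appears only in A's list, so A = 10.
Among the 6 still-open variables, 9 fits only C (and all 6 values in {5, 6, 7, 8, 9, 11} must be used), so C = 9.
Among the 5 still-open variables, 5 fits only D (and all 5 values in {5, 6, 7, 8, 11} must be used), so D = 5.

D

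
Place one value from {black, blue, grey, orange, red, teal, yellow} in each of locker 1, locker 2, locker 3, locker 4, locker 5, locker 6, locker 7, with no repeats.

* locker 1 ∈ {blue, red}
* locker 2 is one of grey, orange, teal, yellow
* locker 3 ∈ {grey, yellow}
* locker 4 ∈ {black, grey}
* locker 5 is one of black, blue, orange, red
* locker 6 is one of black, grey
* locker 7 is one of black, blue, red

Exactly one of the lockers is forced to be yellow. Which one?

Among the 7 variables, teal fits only locker 2 (and all 7 values in {black, blue, grey, orange, red, teal, yellow} must be used), so locker 2 = teal.
The 6 still-open variables draw from only 6 values {black, blue, grey, orange, red, yellow}, so each is used; only locker 5 can be orange, hence locker 5 = orange.
The 5 still-open variables together cover exactly {black, blue, grey, red, yellow} — 5 values for 5 variables — and yellow appears only in locker 3's list, so locker 3 = yellow.

locker 3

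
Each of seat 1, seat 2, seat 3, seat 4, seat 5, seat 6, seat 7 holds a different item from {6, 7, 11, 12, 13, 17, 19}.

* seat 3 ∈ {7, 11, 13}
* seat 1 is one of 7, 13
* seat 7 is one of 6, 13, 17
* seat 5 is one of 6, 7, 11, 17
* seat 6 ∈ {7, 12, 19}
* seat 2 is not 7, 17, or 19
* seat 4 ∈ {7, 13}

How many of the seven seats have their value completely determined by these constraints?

3

The 7 variables together cover exactly {6, 7, 11, 12, 13, 17, 19} — 7 values for 7 variables — and 19 appears only in seat 6's list, so seat 6 = 19.
The 6 still-open variables together cover exactly {6, 7, 11, 12, 13, 17} — 6 values for 6 variables — and 12 appears only in seat 2's list, so seat 2 = 12.
The 2 variables seat 1 and seat 4 are confined to {7, 13}, which locks those values in; drop them from seat 3, seat 5, seat 7.
seat 3's domain is down to {11}, so seat 3 = 11. So seat 5 can't be 11.
Determined: seat 2=12, seat 3=11, seat 6=19. The other seats each still have more than one consistent value. That makes 3.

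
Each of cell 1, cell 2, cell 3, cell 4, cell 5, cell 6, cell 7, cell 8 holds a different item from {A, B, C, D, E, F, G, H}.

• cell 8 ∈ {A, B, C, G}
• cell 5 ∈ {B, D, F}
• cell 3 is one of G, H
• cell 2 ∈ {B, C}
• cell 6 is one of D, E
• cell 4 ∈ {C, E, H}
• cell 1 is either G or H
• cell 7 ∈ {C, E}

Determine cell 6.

The 8 variables together cover exactly {A, B, C, D, E, F, G, H} — 8 values for 8 variables — and A appears only in cell 8's list, so cell 8 = A.
Among the 7 still-open variables, F fits only cell 5 (and all 7 values in {B, C, D, E, F, G, H} must be used), so cell 5 = F.
The 6 still-open variables draw from only 6 values {B, C, D, E, G, H}, so each is used; only cell 2 can be B, hence cell 2 = B.
The 5 still-open variables together cover exactly {C, D, E, G, H} — 5 values for 5 variables — and D appears only in cell 6's list, so cell 6 = D.

D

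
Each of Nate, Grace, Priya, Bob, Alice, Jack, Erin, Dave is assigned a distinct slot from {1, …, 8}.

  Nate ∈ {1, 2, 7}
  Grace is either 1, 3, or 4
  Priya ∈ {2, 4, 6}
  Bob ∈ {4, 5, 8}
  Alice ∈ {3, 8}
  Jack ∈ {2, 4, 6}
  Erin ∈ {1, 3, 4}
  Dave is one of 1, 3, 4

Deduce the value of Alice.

The 8 variables together cover exactly {1, 2, 3, 4, 5, 6, 7, 8} — 8 values for 8 variables — and 5 appears only in Bob's list, so Bob = 5.
Among the 7 still-open variables, 7 fits only Nate (and all 7 values in {1, 2, 3, 4, 6, 7, 8} must be used), so Nate = 7.
The 6 still-open variables together cover exactly {1, 2, 3, 4, 6, 8} — 6 values for 6 variables — and 8 appears only in Alice's list, so Alice = 8.

8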